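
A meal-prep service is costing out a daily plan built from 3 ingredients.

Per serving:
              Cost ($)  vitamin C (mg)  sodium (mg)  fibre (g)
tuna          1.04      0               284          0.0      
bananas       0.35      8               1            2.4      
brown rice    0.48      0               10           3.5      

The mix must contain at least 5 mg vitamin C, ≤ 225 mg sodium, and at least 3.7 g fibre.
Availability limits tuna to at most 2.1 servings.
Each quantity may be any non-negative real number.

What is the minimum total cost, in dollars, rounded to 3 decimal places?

$0.520

Treat it as an LP. Let x1 = servings of tuna, x2 = servings of bananas, x3 = servings of brown rice.
Minimize 1.04x1 + 0.35x2 + 0.48x3 s.t.:
  8x2 ≥ 5   (vitamin C)
  284x1 + 1x2 + 10x3 ≤ 225   (sodium)
  2.4x2 + 3.5x3 ≥ 3.7   (fibre)
  x1 ≤ 2.1
  x1, x2, x3 ≥ 0.
The cheapest feasible vertex uses only bananas, brown rice; tuna is not used. There the vitamin C and fibre constraints are tight.
Solving gives x2 = 0.625, x3 = 0.6286.
Total cost: 0.35·0.625 + 0.48·0.6286 = 0.52048.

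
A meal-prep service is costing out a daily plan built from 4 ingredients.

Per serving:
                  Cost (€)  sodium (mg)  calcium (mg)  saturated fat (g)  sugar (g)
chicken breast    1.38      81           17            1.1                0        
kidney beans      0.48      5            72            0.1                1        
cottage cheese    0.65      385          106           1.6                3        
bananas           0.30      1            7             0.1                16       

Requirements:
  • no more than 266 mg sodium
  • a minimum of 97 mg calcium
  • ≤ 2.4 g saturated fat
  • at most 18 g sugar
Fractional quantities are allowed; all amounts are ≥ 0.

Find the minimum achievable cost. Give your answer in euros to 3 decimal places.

€0.608

Let x1 = servings of chicken breast, x2 = servings of kidney beans, x3 = servings of cottage cheese, x4 = servings of bananas.
min 1.38x1 + 0.48x2 + 0.65x3 + 0.3x4 with:
  81x1 + 5x2 + 385x3 + 1x4 ≤ 266   (sodium)
  17x1 + 72x2 + 106x3 + 7x4 ≥ 97   (calcium)
  1.1x1 + 0.1x2 + 1.6x3 + 0.1x4 ≤ 2.4   (saturated fat)
  1x2 + 3x3 + 16x4 ≤ 18   (sugar)
  x1, x2, x3, x4 ≥ 0.
The minimum-cost mix takes nothing from chicken breast, bananas — only kidney beans, cottage cheese. The sodium and calcium requirements are met with equality.
So kidney beans = 0.3365 servings, cottage cheese = 0.6865 servings.
Cost = 0.48·0.3365 + 0.65·0.6865 = 0.60775.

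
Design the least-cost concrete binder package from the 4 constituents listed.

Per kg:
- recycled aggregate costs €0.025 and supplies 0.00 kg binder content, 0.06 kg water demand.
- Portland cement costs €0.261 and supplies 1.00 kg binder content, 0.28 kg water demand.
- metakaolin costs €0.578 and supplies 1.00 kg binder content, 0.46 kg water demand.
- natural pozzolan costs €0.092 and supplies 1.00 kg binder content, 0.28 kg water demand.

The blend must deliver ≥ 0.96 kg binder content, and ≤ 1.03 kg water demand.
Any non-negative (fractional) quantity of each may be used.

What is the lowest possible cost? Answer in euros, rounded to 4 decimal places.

€0.0883

Let x1 = kg of recycled aggregate, x2 = kg of Portland cement, x3 = kg of metakaolin, x4 = kg of natural pozzolan.
min 0.025x1 + 0.261x2 + 0.578x3 + 0.092x4 with:
  1x2 + 1x3 + 1x4 ≥ 0.96   (binder content)
  0.06x1 + 0.28x2 + 0.46x3 + 0.28x4 ≤ 1.03   (water demand)
  x1, x2, x3, x4 ≥ 0.
The minimum-cost mix takes nothing from recycled aggregate, Portland cement, metakaolin — only natural pozzolan. The binder content requirement is met with equality.
That vertex is x4 = 0.96.
Hence cost = 0.092·0.96 = €0.088320.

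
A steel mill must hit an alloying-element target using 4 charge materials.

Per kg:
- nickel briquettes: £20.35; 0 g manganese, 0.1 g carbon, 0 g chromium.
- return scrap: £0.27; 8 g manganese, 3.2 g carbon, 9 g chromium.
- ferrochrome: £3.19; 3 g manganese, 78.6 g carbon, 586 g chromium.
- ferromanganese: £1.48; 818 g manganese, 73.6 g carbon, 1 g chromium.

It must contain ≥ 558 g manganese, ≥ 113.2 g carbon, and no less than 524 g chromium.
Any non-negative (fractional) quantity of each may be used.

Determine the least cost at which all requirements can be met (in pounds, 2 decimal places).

Set it up as a linear program. Let x1 = kg of nickel briquettes, x2 = kg of return scrap, x3 = kg of ferrochrome, x4 = kg of ferromanganese.
min 20.35x1 + 0.27x2 + 3.19x3 + 1.48x4 s.t.:
  8x2 + 3x3 + 818x4 ≥ 558   (manganese)
  0.1x1 + 3.2x2 + 78.6x3 + 73.6x4 ≥ 113.2   (carbon)
  9x2 + 586x3 + 1x4 ≥ 524   (chromium)
  x1, x2, x3, x4 ≥ 0.
The minimum-cost mix takes nothing from nickel briquettes, return scrap — only ferrochrome, ferromanganese. There the manganese and chromium constraints are tight.
Optimal quantities: ferrochrome = 0.893 kg, ferromanganese = 0.6789 kg.
Objective = 3.19·0.893 + 1.48·0.6789 = 3.8534.

£3.85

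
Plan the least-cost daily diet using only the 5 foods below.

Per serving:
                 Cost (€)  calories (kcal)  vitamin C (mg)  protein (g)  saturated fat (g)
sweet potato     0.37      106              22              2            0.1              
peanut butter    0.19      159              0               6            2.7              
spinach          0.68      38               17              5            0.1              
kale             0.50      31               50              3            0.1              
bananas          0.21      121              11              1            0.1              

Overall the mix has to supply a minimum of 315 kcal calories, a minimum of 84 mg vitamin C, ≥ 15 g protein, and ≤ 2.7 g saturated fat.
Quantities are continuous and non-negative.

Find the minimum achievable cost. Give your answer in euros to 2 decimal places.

€1.65

This is a linear program. Let x1 = servings of sweet potato, x2 = servings of peanut butter, x3 = servings of spinach, x4 = servings of kale, x5 = servings of bananas.
Minimize 0.37x1 + 0.19x2 + 0.68x3 + 0.5x4 + 0.21x5 s.t.:
  106x1 + 159x2 + 38x3 + 31x4 + 121x5 ≥ 315   (calories)
  22x1 + 17x3 + 50x4 + 11x5 ≥ 84   (vitamin C)
  2x1 + 6x2 + 5x3 + 3x4 + 1x5 ≥ 15   (protein)
  0.1x1 + 2.7x2 + 0.1x3 + 0.1x4 + 0.1x5 ≤ 2.7   (saturated fat)
  x1, x2, x3, x4, x5 ≥ 0.
The minimum-cost mix takes nothing from sweet potato — only peanut butter, spinach, kale, bananas. Binding constraints: calories, vitamin C, protein, saturated fat.
Solving gives x2 = 0.8878, x3 = 1.096, x4 = 1.131, x5 = 0.8029.
Objective = 0.19·0.8878 + 0.68·1.096 + 0.5·1.131 + 0.21·0.8029 = 1.6481.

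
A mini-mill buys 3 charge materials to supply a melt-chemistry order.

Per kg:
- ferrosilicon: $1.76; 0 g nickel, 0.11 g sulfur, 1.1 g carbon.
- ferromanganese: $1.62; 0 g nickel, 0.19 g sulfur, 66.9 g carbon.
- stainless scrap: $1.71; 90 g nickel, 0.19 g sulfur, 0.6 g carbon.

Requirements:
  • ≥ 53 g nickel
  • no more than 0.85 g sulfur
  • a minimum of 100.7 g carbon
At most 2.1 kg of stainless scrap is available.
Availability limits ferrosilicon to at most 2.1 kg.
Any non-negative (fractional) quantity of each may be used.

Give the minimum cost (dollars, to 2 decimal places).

This is a linear program. Let x1 = kg of ferrosilicon, x2 = kg of ferromanganese, x3 = kg of stainless scrap.
Minimize 1.76x1 + 1.62x2 + 1.71x3 with:
  90x3 ≥ 53   (nickel)
  0.11x1 + 0.19x2 + 0.19x3 ≤ 0.85   (sulfur)
  1.1x1 + 66.9x2 + 0.6x3 ≥ 100.7   (carbon)
  x3 ≤ 2.1
  x1 ≤ 2.1
  x1, x2, x3 ≥ 0.
The cheapest feasible vertex uses only ferromanganese, stainless scrap; ferrosilicon is not used. The nickel and carbon requirements are met with equality.
Optimal quantities: ferromanganese = 1.5 kg, stainless scrap = 0.5889 kg.
Total cost: 1.62·1.5 + 1.71·0.5889 = 3.4370.

$3.44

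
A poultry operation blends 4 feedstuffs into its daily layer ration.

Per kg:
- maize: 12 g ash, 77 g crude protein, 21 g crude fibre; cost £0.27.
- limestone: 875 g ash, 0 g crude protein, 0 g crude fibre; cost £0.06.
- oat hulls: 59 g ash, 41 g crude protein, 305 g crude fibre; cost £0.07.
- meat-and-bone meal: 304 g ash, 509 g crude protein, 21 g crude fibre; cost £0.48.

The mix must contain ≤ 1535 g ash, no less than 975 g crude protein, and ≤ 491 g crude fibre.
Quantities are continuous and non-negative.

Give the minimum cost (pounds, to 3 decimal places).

£0.919

This is a linear program. Let x1 = kg of maize, x2 = kg of limestone, x3 = kg of oat hulls, x4 = kg of meat-and-bone meal.
Minimize 0.27x1 + 0.06x2 + 0.07x3 + 0.48x4 with:
  12x1 + 875x2 + 59x3 + 304x4 ≤ 1535   (ash)
  77x1 + 41x3 + 509x4 ≥ 975   (crude protein)
  21x1 + 305x3 + 21x4 ≤ 491   (crude fibre)
  x1, x2, x3, x4 ≥ 0.
The minimum-cost mix takes nothing from maize, limestone, oat hulls — only meat-and-bone meal. There the crude protein constraint is tight.
So meat-and-bone meal = 1.9155 kg.
Hence cost = 0.48·1.9155 = £0.91944.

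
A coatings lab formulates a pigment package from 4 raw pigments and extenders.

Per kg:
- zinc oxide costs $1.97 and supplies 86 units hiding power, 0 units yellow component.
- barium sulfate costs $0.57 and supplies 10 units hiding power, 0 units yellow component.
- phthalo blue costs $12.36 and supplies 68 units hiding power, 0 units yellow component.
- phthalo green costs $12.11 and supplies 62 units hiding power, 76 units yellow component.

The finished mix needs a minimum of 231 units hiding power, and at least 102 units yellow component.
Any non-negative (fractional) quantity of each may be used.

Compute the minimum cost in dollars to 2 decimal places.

Treat it as an LP. Let x1 = kg of zinc oxide, x2 = kg of barium sulfate, x3 = kg of phthalo blue, x4 = kg of phthalo green.
Minimize 1.97x1 + 0.57x2 + 12.36x3 + 12.11x4 s.t.:
  86x1 + 10x2 + 68x3 + 62x4 ≥ 231   (hiding power)
  76x4 ≥ 102   (yellow component)
  x1, x2, x3, x4 ≥ 0.
The optimal basis is {zinc oxide, phthalo green}; barium sulfate, phthalo blue drop out. There the hiding power and yellow component constraints are tight.
Optimal quantities: zinc oxide = 1.718 kg, phthalo green = 1.342 kg.
Total cost: 1.97·1.718 + 12.11·1.342 = 19.6361.

$19.64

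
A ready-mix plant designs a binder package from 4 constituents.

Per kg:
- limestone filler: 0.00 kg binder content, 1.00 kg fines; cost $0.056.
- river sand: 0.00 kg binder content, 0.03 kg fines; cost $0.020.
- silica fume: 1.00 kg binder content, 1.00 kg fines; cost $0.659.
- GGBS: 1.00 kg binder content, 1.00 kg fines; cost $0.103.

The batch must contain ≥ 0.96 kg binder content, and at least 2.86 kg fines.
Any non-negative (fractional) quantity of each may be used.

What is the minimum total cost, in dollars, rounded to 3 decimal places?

$0.205

This is a linear program. Let x1 = kg of limestone filler, x2 = kg of river sand, x3 = kg of silica fume, x4 = kg of GGBS.
Minimise 0.056x1 + 0.02x2 + 0.659x3 + 0.103x4 with:
  1x3 + 1x4 ≥ 0.96   (binder content)
  1x1 + 0.03x2 + 1x3 + 1x4 ≥ 2.86   (fines)
  x1, x2, x3, x4 ≥ 0.
The cheapest feasible vertex uses only limestone filler, GGBS; river sand, silica fume are not used. The binder content and fines requirements are met with equality.
So limestone filler = 1.9 kg, GGBS = 0.96 kg.
Total cost: 0.056·1.9 + 0.103·0.96 = 0.20528.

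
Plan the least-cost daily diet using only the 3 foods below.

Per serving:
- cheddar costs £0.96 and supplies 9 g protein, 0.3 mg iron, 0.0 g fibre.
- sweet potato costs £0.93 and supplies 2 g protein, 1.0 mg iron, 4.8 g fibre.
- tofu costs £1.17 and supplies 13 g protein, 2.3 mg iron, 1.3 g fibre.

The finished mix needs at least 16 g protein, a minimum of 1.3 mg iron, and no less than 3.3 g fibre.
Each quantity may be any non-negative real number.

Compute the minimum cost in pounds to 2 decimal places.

Treat it as an LP. Let x1 = servings of cheddar, x2 = servings of sweet potato, x3 = servings of tofu.
min 0.96x1 + 0.93x2 + 1.17x3 with:
  9x1 + 2x2 + 13x3 ≥ 16   (protein)
  0.3x1 + 1x2 + 2.3x3 ≥ 1.3   (iron)
  4.8x2 + 1.3x3 ≥ 3.3   (fibre)
  x1, x2, x3 ≥ 0.
The optimal basis is {sweet potato, tofu}; cheddar drops out. The protein and fibre requirements are met with equality.
That vertex is x2 = 0.3696, x3 = 1.174.
Hence cost = 0.93·0.3696 + 1.17·1.174 = £1.7173.

£1.72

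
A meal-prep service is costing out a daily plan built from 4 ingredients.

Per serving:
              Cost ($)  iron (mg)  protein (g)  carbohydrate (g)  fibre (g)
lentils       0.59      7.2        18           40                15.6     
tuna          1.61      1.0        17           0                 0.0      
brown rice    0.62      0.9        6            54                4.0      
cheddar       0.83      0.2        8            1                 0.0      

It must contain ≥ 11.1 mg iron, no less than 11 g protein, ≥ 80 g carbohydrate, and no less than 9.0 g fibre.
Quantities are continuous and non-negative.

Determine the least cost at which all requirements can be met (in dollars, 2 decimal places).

Let x1 = servings of lentils, x2 = servings of tuna, x3 = servings of brown rice, x4 = servings of cheddar.
Minimize 0.59x1 + 1.61x2 + 0.62x3 + 0.83x4 subject to:
  7.2x1 + 1x2 + 0.9x3 + 0.2x4 ≥ 11.1   (iron)
  18x1 + 17x2 + 6x3 + 8x4 ≥ 11   (protein)
  40x1 + 54x3 + 1x4 ≥ 80   (carbohydrate)
  15.6x1 + 4x3 ≥ 9   (fibre)
  x1, x2, x3, x4 ≥ 0.
The minimum-cost mix takes nothing from tuna, cheddar — only lentils, brown rice. Binding constraints: iron and carbohydrate.
Solving gives x1 = 1.495, x3 = 0.3741.
Cost = 0.59·1.495 + 0.62·0.3741 = 1.1140.

$1.11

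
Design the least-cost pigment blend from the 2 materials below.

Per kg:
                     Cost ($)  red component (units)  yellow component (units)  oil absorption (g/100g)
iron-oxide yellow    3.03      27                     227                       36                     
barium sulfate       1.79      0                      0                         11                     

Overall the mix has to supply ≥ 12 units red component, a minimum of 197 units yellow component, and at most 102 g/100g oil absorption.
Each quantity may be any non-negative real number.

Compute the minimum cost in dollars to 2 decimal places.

$2.63

This is a linear program. Let x1 = kg of iron-oxide yellow, x2 = kg of barium sulfate.
Minimize 3.03x1 + 1.79x2 subject to:
  27x1 ≥ 12   (red component)
  227x1 ≥ 197   (yellow component)
  36x1 + 11x2 ≤ 102   (oil absorption)
  x1, x2 ≥ 0.
The optimal basis is {iron-oxide yellow}; barium sulfate drops out. There the yellow component constraint is tight.
Optimal quantities: iron-oxide yellow = 0.8678 kg.
Objective = 3.03·0.8678 = 2.6294.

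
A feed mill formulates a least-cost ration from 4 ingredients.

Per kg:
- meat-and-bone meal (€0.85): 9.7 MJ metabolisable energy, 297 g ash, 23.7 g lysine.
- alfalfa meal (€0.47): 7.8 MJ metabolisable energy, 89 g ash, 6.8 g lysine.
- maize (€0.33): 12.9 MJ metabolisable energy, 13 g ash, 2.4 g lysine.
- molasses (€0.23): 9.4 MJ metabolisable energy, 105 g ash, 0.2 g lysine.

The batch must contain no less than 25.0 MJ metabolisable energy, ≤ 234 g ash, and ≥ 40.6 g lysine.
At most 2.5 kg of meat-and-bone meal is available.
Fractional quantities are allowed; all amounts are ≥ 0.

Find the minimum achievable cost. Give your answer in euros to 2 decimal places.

€5.38

Set it up as a linear program. Let x1 = kg of meat-and-bone meal, x2 = kg of alfalfa meal, x3 = kg of maize, x4 = kg of molasses.
Minimise 0.85x1 + 0.47x2 + 0.33x3 + 0.23x4 s.t.:
  9.7x1 + 7.8x2 + 12.9x3 + 9.4x4 ≥ 25   (metabolisable energy)
  297x1 + 89x2 + 13x3 + 105x4 ≤ 234   (ash)
  23.7x1 + 6.8x2 + 2.4x3 + 0.2x4 ≥ 40.6   (lysine)
  x1 ≤ 2.5
  x1, x2, x3, x4 ≥ 0.
The cheapest feasible vertex uses only meat-and-bone meal, maize; alfalfa meal, molasses are not used. The ash and lysine requirements are met with equality.
So meat-and-bone meal = 0.08352 kg, maize = 16.09 kg.
Cost = 0.85·0.08352 + 0.33·16.09 = 5.3807.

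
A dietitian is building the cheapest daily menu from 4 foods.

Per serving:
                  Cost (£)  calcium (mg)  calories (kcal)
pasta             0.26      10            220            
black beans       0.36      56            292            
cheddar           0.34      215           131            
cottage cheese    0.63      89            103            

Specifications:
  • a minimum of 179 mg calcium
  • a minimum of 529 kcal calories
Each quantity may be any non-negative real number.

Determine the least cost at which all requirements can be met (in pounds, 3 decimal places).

Set it up as a linear program. Let x1 = servings of pasta, x2 = servings of black beans, x3 = servings of cheddar, x4 = servings of cottage cheese.
Minimize 0.26x1 + 0.36x2 + 0.34x3 + 0.63x4 with:
  10x1 + 56x2 + 215x3 + 89x4 ≥ 179   (calcium)
  220x1 + 292x2 + 131x3 + 103x4 ≥ 529   (calories)
  x1, x2, x3, x4 ≥ 0.
The cheapest feasible vertex uses only black beans, cheddar; pasta, cottage cheese are not used. The calcium and calories requirements are met with equality.
Optimal quantities: black beans = 1.628 servings, cheddar = 0.4084 servings.
Hence cost = 0.36·1.628 + 0.34·0.4084 = £0.72494.

£0.725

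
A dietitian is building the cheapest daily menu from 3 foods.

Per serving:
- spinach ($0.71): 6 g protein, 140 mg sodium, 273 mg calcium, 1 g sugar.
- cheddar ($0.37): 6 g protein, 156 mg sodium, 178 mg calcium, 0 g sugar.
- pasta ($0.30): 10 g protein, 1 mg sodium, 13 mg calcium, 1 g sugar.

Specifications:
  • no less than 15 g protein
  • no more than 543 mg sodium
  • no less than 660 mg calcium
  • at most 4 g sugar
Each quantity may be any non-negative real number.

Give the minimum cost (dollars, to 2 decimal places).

$1.42

Treat it as an LP. Let x1 = servings of spinach, x2 = servings of cheddar, x3 = servings of pasta.
Minimize 0.71x1 + 0.37x2 + 0.3x3 subject to:
  6x1 + 6x2 + 10x3 ≥ 15   (protein)
  140x1 + 156x2 + 1x3 ≤ 543   (sodium)
  273x1 + 178x2 + 13x3 ≥ 660   (calcium)
  1x1 + 1x3 ≤ 4   (sugar)
  x1, x2, x3 ≥ 0.
The minimum-cost mix takes nothing from pasta — only spinach, cheddar. There the sodium and calcium constraints are tight.
So spinach = 0.3569 servings, cheddar = 3.16 servings.
Cost = 0.71·0.3569 + 0.37·3.16 = 1.4226.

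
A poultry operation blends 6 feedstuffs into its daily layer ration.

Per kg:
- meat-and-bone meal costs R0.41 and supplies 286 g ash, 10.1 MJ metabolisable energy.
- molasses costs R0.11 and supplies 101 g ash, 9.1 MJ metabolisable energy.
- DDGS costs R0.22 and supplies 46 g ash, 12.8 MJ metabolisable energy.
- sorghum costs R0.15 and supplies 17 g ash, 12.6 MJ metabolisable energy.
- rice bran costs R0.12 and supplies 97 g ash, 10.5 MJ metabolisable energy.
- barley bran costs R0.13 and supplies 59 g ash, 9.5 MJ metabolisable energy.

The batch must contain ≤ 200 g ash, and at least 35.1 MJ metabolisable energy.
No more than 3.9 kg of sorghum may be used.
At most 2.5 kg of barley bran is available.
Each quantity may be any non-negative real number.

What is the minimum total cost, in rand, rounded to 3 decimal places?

R0.409

Treat it as an LP. Let x1 = kg of meat-and-bone meal, x2 = kg of molasses, x3 = kg of DDGS, x4 = kg of sorghum, x5 = kg of rice bran, x6 = kg of barley bran.
Minimize 0.41x1 + 0.11x2 + 0.22x3 + 0.15x4 + 0.12x5 + 0.13x6 s.t.:
  286x1 + 101x2 + 46x3 + 17x4 + 97x5 + 59x6 ≤ 200   (ash)
  10.1x1 + 9.1x2 + 12.8x3 + 12.6x4 + 10.5x5 + 9.5x6 ≥ 35.1   (metabolisable energy)
  x4 ≤ 3.9
  x6 ≤ 2.5
  x1, x2, x3, x4, x5, x6 ≥ 0.
The cheapest feasible vertex uses only sorghum, rice bran; meat-and-bone meal, molasses, DDGS, barley bran are not used. Binding constraints: ash and metabolisable energy.
That vertex is x4 = 1.25, x5 = 1.843.
Objective = 0.15·1.25 + 0.12·1.843 = 0.40866.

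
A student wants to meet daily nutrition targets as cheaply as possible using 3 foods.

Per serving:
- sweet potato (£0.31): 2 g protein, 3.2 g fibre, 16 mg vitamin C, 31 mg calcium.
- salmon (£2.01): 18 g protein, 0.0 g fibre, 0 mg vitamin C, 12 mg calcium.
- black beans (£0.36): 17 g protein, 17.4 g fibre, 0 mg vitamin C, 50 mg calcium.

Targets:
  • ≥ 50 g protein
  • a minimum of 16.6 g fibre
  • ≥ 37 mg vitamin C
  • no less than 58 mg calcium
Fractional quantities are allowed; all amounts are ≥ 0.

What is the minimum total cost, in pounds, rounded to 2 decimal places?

This is a linear program. Let x1 = servings of sweet potato, x2 = servings of salmon, x3 = servings of black beans.
min 0.31x1 + 2.01x2 + 0.36x3 with:
  2x1 + 18x2 + 17x3 ≥ 50   (protein)
  3.2x1 + 17.4x3 ≥ 16.6   (fibre)
  16x1 ≥ 37   (vitamin C)
  31x1 + 12x2 + 50x3 ≥ 58   (calcium)
  x1, x2, x3 ≥ 0.
At the optimum only sweet potato, black beans are positive (salmon = 0). The protein and vitamin C requirements are met with equality.
That vertex is x1 = 2.312, x3 = 2.669.
Objective = 0.31·2.312 + 0.36·2.669 = 1.6776.

£1.68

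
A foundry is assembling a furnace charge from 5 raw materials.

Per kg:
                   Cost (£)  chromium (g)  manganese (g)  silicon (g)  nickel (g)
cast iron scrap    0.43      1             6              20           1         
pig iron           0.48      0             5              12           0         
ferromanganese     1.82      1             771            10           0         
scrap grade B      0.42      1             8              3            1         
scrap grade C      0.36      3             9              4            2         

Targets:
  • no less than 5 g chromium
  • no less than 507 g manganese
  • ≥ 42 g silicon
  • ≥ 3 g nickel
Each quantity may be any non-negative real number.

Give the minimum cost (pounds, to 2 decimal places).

£2.17

Set it up as a linear program. Let x1 = kg of cast iron scrap, x2 = kg of pig iron, x3 = kg of ferromanganese, x4 = kg of scrap grade B, x5 = kg of scrap grade C.
min 0.43x1 + 0.48x2 + 1.82x3 + 0.42x4 + 0.36x5 with:
  1x1 + 1x3 + 1x4 + 3x5 ≥ 5   (chromium)
  6x1 + 5x2 + 771x3 + 8x4 + 9x5 ≥ 507   (manganese)
  20x1 + 12x2 + 10x3 + 3x4 + 4x5 ≥ 42   (silicon)
  1x1 + 1x4 + 2x5 ≥ 3   (nickel)
  x1, x2, x3, x4, x5 ≥ 0.
At the optimum only cast iron scrap, ferromanganese, scrap grade C are positive (pig iron, scrap grade B = 0). The chromium, manganese, silicon requirements are met with equality.
Solving gives x1 = 1.598, x3 = 0.6344, x5 = 0.9224.
Objective = 0.43·1.598 + 1.82·0.6344 + 0.36·0.9224 = 2.1738.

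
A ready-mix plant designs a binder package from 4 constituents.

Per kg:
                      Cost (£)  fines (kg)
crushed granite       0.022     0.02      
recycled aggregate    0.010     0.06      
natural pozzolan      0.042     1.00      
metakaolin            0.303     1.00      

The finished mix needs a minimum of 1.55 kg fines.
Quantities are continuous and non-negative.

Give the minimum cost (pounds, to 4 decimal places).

£0.0651

Treat it as an LP. Let x1 = kg of crushed granite, x2 = kg of recycled aggregate, x3 = kg of natural pozzolan, x4 = kg of metakaolin.
Minimise 0.022x1 + 0.01x2 + 0.042x3 + 0.303x4 with:
  0.02x1 + 0.06x2 + 1x3 + 1x4 ≥ 1.55   (fines)
  x1, x2, x3, x4 ≥ 0.
At the optimum only natural pozzolan is positive (crushed granite, recycled aggregate, metakaolin = 0). The fines requirement is met with equality.
Optimal quantities: natural pozzolan = 1.55 kg.
Hence cost = 0.042·1.55 = £0.065100.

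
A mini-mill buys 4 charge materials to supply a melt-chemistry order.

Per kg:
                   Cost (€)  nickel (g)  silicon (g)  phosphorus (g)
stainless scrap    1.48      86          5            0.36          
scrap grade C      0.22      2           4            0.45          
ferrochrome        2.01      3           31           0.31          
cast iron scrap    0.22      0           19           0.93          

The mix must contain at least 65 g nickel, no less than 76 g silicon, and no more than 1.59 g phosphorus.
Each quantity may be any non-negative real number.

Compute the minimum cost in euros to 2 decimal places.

Let x1 = kg of stainless scrap, x2 = kg of scrap grade C, x3 = kg of ferrochrome, x4 = kg of cast iron scrap.
Minimise 1.48x1 + 0.22x2 + 2.01x3 + 0.22x4 with:
  86x1 + 2x2 + 3x3 ≥ 65   (nickel)
  5x1 + 4x2 + 31x3 + 19x4 ≥ 76   (silicon)
  0.36x1 + 0.45x2 + 0.31x3 + 0.93x4 ≤ 1.59   (phosphorus)
  x1, x2, x3, x4 ≥ 0.
The optimal basis is {stainless scrap, ferrochrome, cast iron scrap}; scrap grade C drops out. There the nickel, silicon, phosphorus constraints are tight.
That vertex is x1 = 0.692, x3 = 1.83, x4 = 0.8317.
Hence cost = 1.48·0.692 + 2.01·1.83 + 0.22·0.8317 = €4.8854.

€4.89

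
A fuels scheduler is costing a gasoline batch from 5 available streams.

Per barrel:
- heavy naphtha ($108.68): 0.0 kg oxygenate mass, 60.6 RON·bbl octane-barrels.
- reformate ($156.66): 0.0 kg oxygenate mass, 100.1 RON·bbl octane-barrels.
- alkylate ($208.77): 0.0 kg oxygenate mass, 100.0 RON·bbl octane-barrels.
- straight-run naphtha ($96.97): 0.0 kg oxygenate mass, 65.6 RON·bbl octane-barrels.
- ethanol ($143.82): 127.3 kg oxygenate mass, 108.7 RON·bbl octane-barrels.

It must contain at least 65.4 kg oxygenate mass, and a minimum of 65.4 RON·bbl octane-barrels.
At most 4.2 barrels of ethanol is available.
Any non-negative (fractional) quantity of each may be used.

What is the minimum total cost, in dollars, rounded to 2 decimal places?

$86.53

Let x1 = barrels of heavy naphtha, x2 = barrels of reformate, x3 = barrels of alkylate, x4 = barrels of straight-run naphtha, x5 = barrels of ethanol.
min 108.68x1 + 156.66x2 + 208.77x3 + 96.97x4 + 143.82x5 with:
  127.3x5 ≥ 65.4   (oxygenate mass)
  60.6x1 + 100.1x2 + 100x3 + 65.6x4 + 108.7x5 ≥ 65.4   (octane-barrels)
  x5 ≤ 4.2
  x1, x2, x3, x4, x5 ≥ 0.
The optimal basis is {ethanol}; heavy naphtha, reformate, alkylate, straight-run naphtha drop out. Binding constraint: octane-barrels.
Solving gives x5 = 0.60166.
Cost = 143.82·0.60166 = 86.5307.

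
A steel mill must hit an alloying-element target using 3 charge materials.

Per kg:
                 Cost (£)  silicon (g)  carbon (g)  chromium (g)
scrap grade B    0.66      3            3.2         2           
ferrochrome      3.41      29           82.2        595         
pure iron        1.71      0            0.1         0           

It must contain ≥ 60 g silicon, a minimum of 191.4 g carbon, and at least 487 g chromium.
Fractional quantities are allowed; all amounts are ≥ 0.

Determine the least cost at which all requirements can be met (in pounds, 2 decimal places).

Set it up as a linear program. Let x1 = kg of scrap grade B, x2 = kg of ferrochrome, x3 = kg of pure iron.
min 0.66x1 + 3.41x2 + 1.71x3 s.t.:
  3x1 + 29x2 ≥ 60   (silicon)
  3.2x1 + 82.2x2 + 0.1x3 ≥ 191.4   (carbon)
  2x1 + 595x2 ≥ 487   (chromium)
  x1, x2, x3 ≥ 0.
The optimal basis is {ferrochrome}; scrap grade B, pure iron drop out. Binding constraint: carbon.
Solving gives x2 = 2.328.
Total cost: 3.41·2.328 = 7.9385.

£7.94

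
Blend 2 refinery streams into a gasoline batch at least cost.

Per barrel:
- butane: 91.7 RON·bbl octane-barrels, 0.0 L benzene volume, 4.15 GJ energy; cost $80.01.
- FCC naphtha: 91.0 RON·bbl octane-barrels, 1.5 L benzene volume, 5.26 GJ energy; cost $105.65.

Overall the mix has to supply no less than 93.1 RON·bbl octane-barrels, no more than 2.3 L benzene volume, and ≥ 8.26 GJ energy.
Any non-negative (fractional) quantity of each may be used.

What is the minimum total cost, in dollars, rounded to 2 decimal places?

$159.25

Let x1 = barrels of butane, x2 = barrels of FCC naphtha.
min 80.01x1 + 105.65x2 subject to:
  91.7x1 + 91x2 ≥ 93.1   (octane-barrels)
  1.5x2 ≤ 2.3   (benzene volume)
  4.15x1 + 5.26x2 ≥ 8.26   (energy)
  x1, x2 ≥ 0.
The cheapest feasible vertex uses only butane; FCC naphtha is not used. Binding constraint: energy.
Solving gives x1 = 1.9904.
Total cost: 80.01·1.9904 = 159.2519.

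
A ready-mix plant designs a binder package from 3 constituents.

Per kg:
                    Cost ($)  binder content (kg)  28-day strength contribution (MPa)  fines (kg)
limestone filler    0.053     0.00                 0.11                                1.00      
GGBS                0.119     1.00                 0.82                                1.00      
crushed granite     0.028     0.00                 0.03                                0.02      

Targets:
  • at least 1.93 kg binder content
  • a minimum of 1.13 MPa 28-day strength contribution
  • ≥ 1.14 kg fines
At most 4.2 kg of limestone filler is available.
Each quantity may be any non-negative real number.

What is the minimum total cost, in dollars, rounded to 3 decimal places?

$0.230

Set it up as a linear program. Let x1 = kg of limestone filler, x2 = kg of GGBS, x3 = kg of crushed granite.
Minimise 0.053x1 + 0.119x2 + 0.028x3 subject to:
  1x2 ≥ 1.93   (binder content)
  0.11x1 + 0.82x2 + 0.03x3 ≥ 1.13   (28-day strength contribution)
  1x1 + 1x2 + 0.02x3 ≥ 1.14   (fines)
  x1 ≤ 4.2
  x1, x2, x3 ≥ 0.
At the optimum only GGBS is positive (limestone filler, crushed granite = 0). There the binder content constraint is tight.
Optimal quantities: GGBS = 1.93 kg.
Objective = 0.119·1.93 = 0.22967.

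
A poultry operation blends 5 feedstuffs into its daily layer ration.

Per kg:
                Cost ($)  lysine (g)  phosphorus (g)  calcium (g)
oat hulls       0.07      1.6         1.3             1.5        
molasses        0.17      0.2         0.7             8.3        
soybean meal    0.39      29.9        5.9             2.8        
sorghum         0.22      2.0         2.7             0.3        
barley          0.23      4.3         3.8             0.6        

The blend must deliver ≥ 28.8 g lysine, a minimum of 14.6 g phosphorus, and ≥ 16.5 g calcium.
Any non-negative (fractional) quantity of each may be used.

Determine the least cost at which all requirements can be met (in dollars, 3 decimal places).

Set it up as a linear program. Let x1 = kg of oat hulls, x2 = kg of molasses, x3 = kg of soybean meal, x4 = kg of sorghum, x5 = kg of barley.
min 0.07x1 + 0.17x2 + 0.39x3 + 0.22x4 + 0.23x5 s.t.:
  1.6x1 + 0.2x2 + 29.9x3 + 2x4 + 4.3x5 ≥ 28.8   (lysine)
  1.3x1 + 0.7x2 + 5.9x3 + 2.7x4 + 3.8x5 ≥ 14.6   (phosphorus)
  1.5x1 + 8.3x2 + 2.8x3 + 0.3x4 + 0.6x5 ≥ 16.5   (calcium)
  x1, x2, x3, x4, x5 ≥ 0.
The optimal basis is {oat hulls, molasses, soybean meal}; sorghum, barley drop out. Binding constraints: lysine, phosphorus, calcium.
That vertex is x1 = 8.916, x2 = 0.213, x3 = 0.4846.
Total cost: 0.07·8.916 + 0.17·0.213 + 0.39·0.4846 = 0.84932.

$0.849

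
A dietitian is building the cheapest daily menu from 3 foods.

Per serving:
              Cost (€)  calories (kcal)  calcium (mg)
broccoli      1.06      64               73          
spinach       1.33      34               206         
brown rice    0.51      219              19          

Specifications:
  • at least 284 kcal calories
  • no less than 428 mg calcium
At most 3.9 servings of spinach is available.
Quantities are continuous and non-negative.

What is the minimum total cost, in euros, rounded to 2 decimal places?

Set it up as a linear program. Let x1 = servings of broccoli, x2 = servings of spinach, x3 = servings of brown rice.
Minimize 1.06x1 + 1.33x2 + 0.51x3 s.t.:
  64x1 + 34x2 + 219x3 ≥ 284   (calories)
  73x1 + 206x2 + 19x3 ≥ 428   (calcium)
  x2 ≤ 3.9
  x1, x2, x3 ≥ 0.
At the optimum only spinach, brown rice are positive (broccoli = 0). Binding constraints: calories and calcium.
So spinach = 1.987 servings, brown rice = 0.9884 servings.
Total cost: 1.33·1.987 + 0.51·0.9884 = 3.1468.

€3.15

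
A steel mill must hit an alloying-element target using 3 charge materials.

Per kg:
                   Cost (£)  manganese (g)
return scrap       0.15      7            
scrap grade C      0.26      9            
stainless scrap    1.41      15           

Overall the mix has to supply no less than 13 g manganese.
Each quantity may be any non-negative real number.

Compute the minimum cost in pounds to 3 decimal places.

£0.279

Set it up as a linear program. Let x1 = kg of return scrap, x2 = kg of scrap grade C, x3 = kg of stainless scrap.
Minimize 0.15x1 + 0.26x2 + 1.41x3 s.t.:
  7x1 + 9x2 + 15x3 ≥ 13   (manganese)
  x1, x2, x3 ≥ 0.
The optimal basis is {return scrap}; scrap grade C, stainless scrap drop out. There the manganese constraint is tight.
Solving gives x1 = 1.857.
Total cost: 0.15·1.857 = 0.27855.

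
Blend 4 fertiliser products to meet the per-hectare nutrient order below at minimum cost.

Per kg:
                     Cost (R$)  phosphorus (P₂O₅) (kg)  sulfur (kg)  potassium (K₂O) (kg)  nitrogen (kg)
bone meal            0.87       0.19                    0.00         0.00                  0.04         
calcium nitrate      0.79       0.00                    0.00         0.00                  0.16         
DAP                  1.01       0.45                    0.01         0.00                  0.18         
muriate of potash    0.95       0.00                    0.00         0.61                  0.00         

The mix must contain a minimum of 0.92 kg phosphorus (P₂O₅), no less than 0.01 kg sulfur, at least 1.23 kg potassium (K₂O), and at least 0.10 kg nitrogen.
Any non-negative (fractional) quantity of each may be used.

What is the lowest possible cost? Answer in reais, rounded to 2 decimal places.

Let x1 = kg of bone meal, x2 = kg of calcium nitrate, x3 = kg of DAP, x4 = kg of muriate of potash.
Minimize 0.87x1 + 0.79x2 + 1.01x3 + 0.95x4 with:
  0.19x1 + 0.45x3 ≥ 0.92   (phosphorus (P₂O₅))
  0.01x3 ≥ 0.01   (sulfur)
  0.61x4 ≥ 1.23   (potassium (K₂O))
  0.04x1 + 0.16x2 + 0.18x3 ≥ 0.1   (nitrogen)
  x1, x2, x3, x4 ≥ 0.
At the optimum only DAP, muriate of potash are positive (bone meal, calcium nitrate = 0). There the phosphorus (P₂O₅) and potassium (K₂O) constraints are tight.
So DAP = 2.044 kg, muriate of potash = 2.016 kg.
Hence cost = 1.01·2.044 + 0.95·2.016 = R$3.9796.

R$3.98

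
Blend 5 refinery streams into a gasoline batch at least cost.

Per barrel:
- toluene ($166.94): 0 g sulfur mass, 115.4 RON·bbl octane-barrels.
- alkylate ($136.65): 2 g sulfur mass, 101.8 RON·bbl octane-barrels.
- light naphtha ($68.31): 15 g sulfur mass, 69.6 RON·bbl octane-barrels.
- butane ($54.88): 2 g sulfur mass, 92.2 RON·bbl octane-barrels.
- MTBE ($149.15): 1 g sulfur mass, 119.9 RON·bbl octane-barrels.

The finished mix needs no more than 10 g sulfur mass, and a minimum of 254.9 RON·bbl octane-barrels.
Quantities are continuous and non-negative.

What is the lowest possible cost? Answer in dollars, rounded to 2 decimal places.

This is a linear program. Let x1 = barrels of toluene, x2 = barrels of alkylate, x3 = barrels of light naphtha, x4 = barrels of butane, x5 = barrels of MTBE.
min 166.94x1 + 136.65x2 + 68.31x3 + 54.88x4 + 149.15x5 with:
  2x2 + 15x3 + 2x4 + 1x5 ≤ 10   (sulfur mass)
  115.4x1 + 101.8x2 + 69.6x3 + 92.2x4 + 119.9x5 ≥ 254.9   (octane-barrels)
  x1, x2, x3, x4, x5 ≥ 0.
At the optimum only butane is positive (toluene, alkylate, light naphtha, MTBE = 0). There the octane-barrels constraint is tight.
So butane = 2.7646 barrels.
Cost = 54.88·2.7646 = 151.7212.

$151.72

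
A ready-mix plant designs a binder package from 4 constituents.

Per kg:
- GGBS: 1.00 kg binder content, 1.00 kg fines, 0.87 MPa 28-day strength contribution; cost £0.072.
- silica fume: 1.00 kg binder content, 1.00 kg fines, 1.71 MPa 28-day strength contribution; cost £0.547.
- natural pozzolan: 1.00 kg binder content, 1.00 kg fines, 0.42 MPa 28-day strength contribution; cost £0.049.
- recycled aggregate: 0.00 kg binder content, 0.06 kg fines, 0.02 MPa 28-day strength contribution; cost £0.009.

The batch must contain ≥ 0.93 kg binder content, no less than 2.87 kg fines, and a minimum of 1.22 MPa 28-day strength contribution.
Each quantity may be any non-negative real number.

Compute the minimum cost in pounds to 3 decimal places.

Let x1 = kg of GGBS, x2 = kg of silica fume, x3 = kg of natural pozzolan, x4 = kg of recycled aggregate.
min 0.072x1 + 0.547x2 + 0.049x3 + 0.009x4 s.t.:
  1x1 + 1x2 + 1x3 ≥ 0.93   (binder content)
  1x1 + 1x2 + 1x3 + 0.06x4 ≥ 2.87   (fines)
  0.87x1 + 1.71x2 + 0.42x3 + 0.02x4 ≥ 1.22   (28-day strength contribution)
  x1, x2, x3, x4 ≥ 0.
The minimum-cost mix takes nothing from silica fume, recycled aggregate — only GGBS, natural pozzolan. The fines and 28-day strength contribution requirements are met with equality.
Solving gives x1 = 0.03244, x3 = 2.838.
Objective = 0.072·0.03244 + 0.049·2.838 = 0.14140.

£0.141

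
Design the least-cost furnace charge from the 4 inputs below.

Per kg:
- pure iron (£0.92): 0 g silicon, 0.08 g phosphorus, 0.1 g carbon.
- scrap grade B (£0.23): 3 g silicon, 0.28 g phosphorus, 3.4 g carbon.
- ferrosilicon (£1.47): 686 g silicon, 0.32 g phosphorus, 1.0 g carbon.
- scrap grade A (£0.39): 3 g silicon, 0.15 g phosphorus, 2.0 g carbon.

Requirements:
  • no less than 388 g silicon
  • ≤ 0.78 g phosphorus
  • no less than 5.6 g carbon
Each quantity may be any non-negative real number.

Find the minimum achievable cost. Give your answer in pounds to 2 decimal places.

Let x1 = kg of pure iron, x2 = kg of scrap grade B, x3 = kg of ferrosilicon, x4 = kg of scrap grade A.
min 0.92x1 + 0.23x2 + 1.47x3 + 0.39x4 s.t.:
  3x2 + 686x3 + 3x4 ≥ 388   (silicon)
  0.08x1 + 0.28x2 + 0.32x3 + 0.15x4 ≤ 0.78   (phosphorus)
  0.1x1 + 3.4x2 + 1x3 + 2x4 ≥ 5.6   (carbon)
  x1, x2, x3, x4 ≥ 0.
The cheapest feasible vertex uses only scrap grade B, ferrosilicon; pure iron, scrap grade A are not used. The silicon and carbon requirements are met with equality.
Optimal quantities: scrap grade B = 1.483 kg, ferrosilicon = 0.5591 kg.
Total cost: 0.23·1.483 + 1.47·0.5591 = 1.1630.

£1.16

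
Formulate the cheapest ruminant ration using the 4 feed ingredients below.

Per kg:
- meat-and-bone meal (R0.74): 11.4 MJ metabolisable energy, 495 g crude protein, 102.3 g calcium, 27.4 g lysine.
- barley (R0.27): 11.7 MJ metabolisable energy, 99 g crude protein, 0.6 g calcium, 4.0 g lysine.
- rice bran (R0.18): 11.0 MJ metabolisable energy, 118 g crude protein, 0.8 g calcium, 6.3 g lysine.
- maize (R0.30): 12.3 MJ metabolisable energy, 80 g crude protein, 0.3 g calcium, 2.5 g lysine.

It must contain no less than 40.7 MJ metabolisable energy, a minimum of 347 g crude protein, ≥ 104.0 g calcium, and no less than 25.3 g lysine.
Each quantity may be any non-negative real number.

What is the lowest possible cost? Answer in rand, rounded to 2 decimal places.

R1.22

Let x1 = kg of meat-and-bone meal, x2 = kg of barley, x3 = kg of rice bran, x4 = kg of maize.
Minimise 0.74x1 + 0.27x2 + 0.18x3 + 0.3x4 with:
  11.4x1 + 11.7x2 + 11x3 + 12.3x4 ≥ 40.7   (metabolisable energy)
  495x1 + 99x2 + 118x3 + 80x4 ≥ 347   (crude protein)
  102.3x1 + 0.6x2 + 0.8x3 + 0.3x4 ≥ 104   (calcium)
  27.4x1 + 4x2 + 6.3x3 + 2.5x4 ≥ 25.3   (lysine)
  x1, x2, x3, x4 ≥ 0.
The cheapest feasible vertex uses only meat-and-bone meal, rice bran; barley, maize are not used. The metabolisable energy and calcium requirements are met with equality.
That vertex is x1 = 0.9958, x3 = 2.668.
Cost = 0.74·0.9958 + 0.18·2.668 = 1.2171.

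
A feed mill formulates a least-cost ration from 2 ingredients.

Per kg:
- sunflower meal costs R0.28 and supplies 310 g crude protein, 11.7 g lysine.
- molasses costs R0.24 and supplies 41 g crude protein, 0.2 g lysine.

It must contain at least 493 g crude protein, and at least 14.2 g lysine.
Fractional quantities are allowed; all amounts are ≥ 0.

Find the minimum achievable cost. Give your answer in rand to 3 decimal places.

R0.445

Let x1 = kg of sunflower meal, x2 = kg of molasses.
Minimize 0.28x1 + 0.24x2 with:
  310x1 + 41x2 ≥ 493   (crude protein)
  11.7x1 + 0.2x2 ≥ 14.2   (lysine)
  x1, x2 ≥ 0.
The cheapest feasible vertex uses only sunflower meal; molasses is not used. The crude protein requirement is met with equality.
That vertex is x1 = 1.59.
Hence cost = 0.28·1.59 = R0.44520.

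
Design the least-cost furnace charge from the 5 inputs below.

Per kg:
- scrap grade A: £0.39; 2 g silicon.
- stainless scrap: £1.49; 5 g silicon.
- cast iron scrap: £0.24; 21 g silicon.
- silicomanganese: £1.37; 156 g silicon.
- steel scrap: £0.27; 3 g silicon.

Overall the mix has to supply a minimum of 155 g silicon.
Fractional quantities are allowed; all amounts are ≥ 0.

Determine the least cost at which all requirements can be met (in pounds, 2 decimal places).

Let x1 = kg of scrap grade A, x2 = kg of stainless scrap, x3 = kg of cast iron scrap, x4 = kg of silicomanganese, x5 = kg of steel scrap.
Minimise 0.39x1 + 1.49x2 + 0.24x3 + 1.37x4 + 0.27x5 with:
  2x1 + 5x2 + 21x3 + 156x4 + 3x5 ≥ 155   (silicon)
  x1, x2, x3, x4, x5 ≥ 0.
The cheapest feasible vertex uses only silicomanganese; scrap grade A, stainless scrap, cast iron scrap, steel scrap are not used. The silicon requirement is met with equality.
Solving gives x4 = 0.9936.
Hence cost = 1.37·0.9936 = £1.3612.

£1.36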